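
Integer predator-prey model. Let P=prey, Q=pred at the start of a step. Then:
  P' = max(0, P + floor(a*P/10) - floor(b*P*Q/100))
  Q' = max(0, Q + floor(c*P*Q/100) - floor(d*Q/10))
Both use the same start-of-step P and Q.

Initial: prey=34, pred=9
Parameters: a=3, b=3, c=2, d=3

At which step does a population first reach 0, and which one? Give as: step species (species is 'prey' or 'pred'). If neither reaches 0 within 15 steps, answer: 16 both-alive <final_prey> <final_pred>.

Step 1: prey: 34+10-9=35; pred: 9+6-2=13
Step 2: prey: 35+10-13=32; pred: 13+9-3=19
Step 3: prey: 32+9-18=23; pred: 19+12-5=26
Step 4: prey: 23+6-17=12; pred: 26+11-7=30
Step 5: prey: 12+3-10=5; pred: 30+7-9=28
Step 6: prey: 5+1-4=2; pred: 28+2-8=22
Step 7: prey: 2+0-1=1; pred: 22+0-6=16
Step 8: prey: 1+0-0=1; pred: 16+0-4=12
Step 9: prey: 1+0-0=1; pred: 12+0-3=9
Step 10: prey: 1+0-0=1; pred: 9+0-2=7
Step 11: prey: 1+0-0=1; pred: 7+0-2=5
Step 12: prey: 1+0-0=1; pred: 5+0-1=4
Step 13: prey: 1+0-0=1; pred: 4+0-1=3
Step 14: prey: 1+0-0=1; pred: 3+0-0=3
Steps 15-15: state stable at prey=1, pred=3 (no change)
No extinction within 15 steps

Answer: 16 both-alive 1 3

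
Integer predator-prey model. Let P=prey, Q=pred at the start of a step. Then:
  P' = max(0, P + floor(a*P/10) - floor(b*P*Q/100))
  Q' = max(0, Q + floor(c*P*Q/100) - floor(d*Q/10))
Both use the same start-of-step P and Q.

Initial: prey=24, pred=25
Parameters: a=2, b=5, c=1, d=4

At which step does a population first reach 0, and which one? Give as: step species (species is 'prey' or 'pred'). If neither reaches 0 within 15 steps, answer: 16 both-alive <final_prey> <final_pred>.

Answer: 1 prey

Derivation:
Step 1: prey: 24+4-30=0; pred: 25+6-10=21
First extinction: prey at step 1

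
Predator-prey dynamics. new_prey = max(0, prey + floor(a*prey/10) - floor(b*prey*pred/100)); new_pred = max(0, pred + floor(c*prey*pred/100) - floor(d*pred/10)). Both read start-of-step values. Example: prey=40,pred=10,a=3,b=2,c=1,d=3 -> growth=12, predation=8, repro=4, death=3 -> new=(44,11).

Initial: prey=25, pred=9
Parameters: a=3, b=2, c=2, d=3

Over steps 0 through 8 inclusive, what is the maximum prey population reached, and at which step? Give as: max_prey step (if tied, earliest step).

Answer: 31 3

Derivation:
Step 1: prey: 25+7-4=28; pred: 9+4-2=11
Step 2: prey: 28+8-6=30; pred: 11+6-3=14
Step 3: prey: 30+9-8=31; pred: 14+8-4=18
Step 4: prey: 31+9-11=29; pred: 18+11-5=24
Step 5: prey: 29+8-13=24; pred: 24+13-7=30
Step 6: prey: 24+7-14=17; pred: 30+14-9=35
Step 7: prey: 17+5-11=11; pred: 35+11-10=36
Step 8: prey: 11+3-7=7; pred: 36+7-10=33
Max prey = 31 at step 3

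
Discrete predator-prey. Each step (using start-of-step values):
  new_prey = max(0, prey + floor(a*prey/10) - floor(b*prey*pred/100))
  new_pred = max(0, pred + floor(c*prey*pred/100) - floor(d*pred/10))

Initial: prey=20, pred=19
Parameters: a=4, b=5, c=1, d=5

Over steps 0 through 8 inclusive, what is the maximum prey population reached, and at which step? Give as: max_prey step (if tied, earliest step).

Answer: 28 8

Derivation:
Step 1: prey: 20+8-19=9; pred: 19+3-9=13
Step 2: prey: 9+3-5=7; pred: 13+1-6=8
Step 3: prey: 7+2-2=7; pred: 8+0-4=4
Step 4: prey: 7+2-1=8; pred: 4+0-2=2
Step 5: prey: 8+3-0=11; pred: 2+0-1=1
Step 6: prey: 11+4-0=15; pred: 1+0-0=1
Step 7: prey: 15+6-0=21; pred: 1+0-0=1
Step 8: prey: 21+8-1=28; pred: 1+0-0=1
Max prey = 28 at step 8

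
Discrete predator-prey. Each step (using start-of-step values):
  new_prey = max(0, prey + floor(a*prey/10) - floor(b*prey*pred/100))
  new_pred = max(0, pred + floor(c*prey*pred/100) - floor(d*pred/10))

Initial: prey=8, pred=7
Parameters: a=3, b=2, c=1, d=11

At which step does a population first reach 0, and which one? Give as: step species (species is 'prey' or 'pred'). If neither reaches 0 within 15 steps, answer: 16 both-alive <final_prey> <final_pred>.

Answer: 1 pred

Derivation:
Step 1: prey: 8+2-1=9; pred: 7+0-7=0
First extinction: pred at step 1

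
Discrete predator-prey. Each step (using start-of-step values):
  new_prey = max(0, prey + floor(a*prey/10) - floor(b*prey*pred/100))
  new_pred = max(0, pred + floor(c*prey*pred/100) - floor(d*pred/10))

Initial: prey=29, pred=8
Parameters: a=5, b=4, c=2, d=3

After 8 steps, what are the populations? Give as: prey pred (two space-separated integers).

Answer: 0 17

Derivation:
Step 1: prey: 29+14-9=34; pred: 8+4-2=10
Step 2: prey: 34+17-13=38; pred: 10+6-3=13
Step 3: prey: 38+19-19=38; pred: 13+9-3=19
Step 4: prey: 38+19-28=29; pred: 19+14-5=28
Step 5: prey: 29+14-32=11; pred: 28+16-8=36
Step 6: prey: 11+5-15=1; pred: 36+7-10=33
Step 7: prey: 1+0-1=0; pred: 33+0-9=24
Step 8: prey: 0+0-0=0; pred: 24+0-7=17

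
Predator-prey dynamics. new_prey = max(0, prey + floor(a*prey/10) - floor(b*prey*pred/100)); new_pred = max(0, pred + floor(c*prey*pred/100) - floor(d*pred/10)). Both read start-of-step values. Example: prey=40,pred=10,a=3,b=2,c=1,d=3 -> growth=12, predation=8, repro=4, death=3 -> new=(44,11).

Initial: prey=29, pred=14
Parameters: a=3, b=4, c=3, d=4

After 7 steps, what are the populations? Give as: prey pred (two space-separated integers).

Step 1: prey: 29+8-16=21; pred: 14+12-5=21
Step 2: prey: 21+6-17=10; pred: 21+13-8=26
Step 3: prey: 10+3-10=3; pred: 26+7-10=23
Step 4: prey: 3+0-2=1; pred: 23+2-9=16
Step 5: prey: 1+0-0=1; pred: 16+0-6=10
Step 6: prey: 1+0-0=1; pred: 10+0-4=6
Step 7: prey: 1+0-0=1; pred: 6+0-2=4

Answer: 1 4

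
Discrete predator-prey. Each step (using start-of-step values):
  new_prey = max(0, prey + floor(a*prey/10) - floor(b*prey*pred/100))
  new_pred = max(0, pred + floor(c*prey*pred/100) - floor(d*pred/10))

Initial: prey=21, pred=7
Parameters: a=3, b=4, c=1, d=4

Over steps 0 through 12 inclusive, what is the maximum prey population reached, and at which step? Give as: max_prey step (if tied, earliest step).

Step 1: prey: 21+6-5=22; pred: 7+1-2=6
Step 2: prey: 22+6-5=23; pred: 6+1-2=5
Step 3: prey: 23+6-4=25; pred: 5+1-2=4
Step 4: prey: 25+7-4=28; pred: 4+1-1=4
Step 5: prey: 28+8-4=32; pred: 4+1-1=4
Step 6: prey: 32+9-5=36; pred: 4+1-1=4
Step 7: prey: 36+10-5=41; pred: 4+1-1=4
Step 8: prey: 41+12-6=47; pred: 4+1-1=4
Step 9: prey: 47+14-7=54; pred: 4+1-1=4
Step 10: prey: 54+16-8=62; pred: 4+2-1=5
Step 11: prey: 62+18-12=68; pred: 5+3-2=6
Step 12: prey: 68+20-16=72; pred: 6+4-2=8
Max prey = 72 at step 12

Answer: 72 12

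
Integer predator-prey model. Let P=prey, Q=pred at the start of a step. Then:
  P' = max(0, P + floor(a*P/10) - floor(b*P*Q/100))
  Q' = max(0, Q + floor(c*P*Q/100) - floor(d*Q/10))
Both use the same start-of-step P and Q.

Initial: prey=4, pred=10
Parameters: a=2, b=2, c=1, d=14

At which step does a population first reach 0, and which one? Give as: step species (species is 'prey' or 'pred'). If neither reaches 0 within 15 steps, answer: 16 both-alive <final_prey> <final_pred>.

Answer: 1 pred

Derivation:
Step 1: prey: 4+0-0=4; pred: 10+0-14=0
First extinction: pred at step 1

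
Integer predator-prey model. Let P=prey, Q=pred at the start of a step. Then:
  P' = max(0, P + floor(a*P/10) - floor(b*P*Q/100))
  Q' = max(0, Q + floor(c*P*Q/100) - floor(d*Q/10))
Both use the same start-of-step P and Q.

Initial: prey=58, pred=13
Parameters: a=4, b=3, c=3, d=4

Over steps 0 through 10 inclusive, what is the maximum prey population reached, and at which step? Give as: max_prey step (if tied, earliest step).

Step 1: prey: 58+23-22=59; pred: 13+22-5=30
Step 2: prey: 59+23-53=29; pred: 30+53-12=71
Step 3: prey: 29+11-61=0; pred: 71+61-28=104
Step 4: prey: 0+0-0=0; pred: 104+0-41=63
Step 5: prey: 0+0-0=0; pred: 63+0-25=38
Step 6: prey: 0+0-0=0; pred: 38+0-15=23
Step 7: prey: 0+0-0=0; pred: 23+0-9=14
Step 8: prey: 0+0-0=0; pred: 14+0-5=9
Step 9: prey: 0+0-0=0; pred: 9+0-3=6
Step 10: prey: 0+0-0=0; pred: 6+0-2=4
Max prey = 59 at step 1

Answer: 59 1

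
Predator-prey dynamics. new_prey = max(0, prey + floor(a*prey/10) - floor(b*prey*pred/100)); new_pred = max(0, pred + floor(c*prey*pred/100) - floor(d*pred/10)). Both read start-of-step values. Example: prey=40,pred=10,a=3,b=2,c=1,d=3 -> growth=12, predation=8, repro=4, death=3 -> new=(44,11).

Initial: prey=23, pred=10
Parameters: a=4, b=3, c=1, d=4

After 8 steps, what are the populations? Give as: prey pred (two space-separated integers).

Answer: 71 14

Derivation:
Step 1: prey: 23+9-6=26; pred: 10+2-4=8
Step 2: prey: 26+10-6=30; pred: 8+2-3=7
Step 3: prey: 30+12-6=36; pred: 7+2-2=7
Step 4: prey: 36+14-7=43; pred: 7+2-2=7
Step 5: prey: 43+17-9=51; pred: 7+3-2=8
Step 6: prey: 51+20-12=59; pred: 8+4-3=9
Step 7: prey: 59+23-15=67; pred: 9+5-3=11
Step 8: prey: 67+26-22=71; pred: 11+7-4=14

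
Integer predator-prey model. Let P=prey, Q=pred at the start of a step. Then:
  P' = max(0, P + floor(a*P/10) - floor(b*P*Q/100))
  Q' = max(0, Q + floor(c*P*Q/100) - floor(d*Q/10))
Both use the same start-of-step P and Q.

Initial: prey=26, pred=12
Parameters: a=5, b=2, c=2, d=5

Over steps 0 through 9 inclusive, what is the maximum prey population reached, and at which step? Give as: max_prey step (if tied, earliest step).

Answer: 61 4

Derivation:
Step 1: prey: 26+13-6=33; pred: 12+6-6=12
Step 2: prey: 33+16-7=42; pred: 12+7-6=13
Step 3: prey: 42+21-10=53; pred: 13+10-6=17
Step 4: prey: 53+26-18=61; pred: 17+18-8=27
Step 5: prey: 61+30-32=59; pred: 27+32-13=46
Step 6: prey: 59+29-54=34; pred: 46+54-23=77
Step 7: prey: 34+17-52=0; pred: 77+52-38=91
Step 8: prey: 0+0-0=0; pred: 91+0-45=46
Step 9: prey: 0+0-0=0; pred: 46+0-23=23
Max prey = 61 at step 4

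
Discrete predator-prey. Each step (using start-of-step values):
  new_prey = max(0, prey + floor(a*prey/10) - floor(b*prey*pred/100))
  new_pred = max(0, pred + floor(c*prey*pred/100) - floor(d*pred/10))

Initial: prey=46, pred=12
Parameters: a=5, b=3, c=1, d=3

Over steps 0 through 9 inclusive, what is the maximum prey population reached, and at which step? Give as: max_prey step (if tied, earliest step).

Answer: 57 2

Derivation:
Step 1: prey: 46+23-16=53; pred: 12+5-3=14
Step 2: prey: 53+26-22=57; pred: 14+7-4=17
Step 3: prey: 57+28-29=56; pred: 17+9-5=21
Step 4: prey: 56+28-35=49; pred: 21+11-6=26
Step 5: prey: 49+24-38=35; pred: 26+12-7=31
Step 6: prey: 35+17-32=20; pred: 31+10-9=32
Step 7: prey: 20+10-19=11; pred: 32+6-9=29
Step 8: prey: 11+5-9=7; pred: 29+3-8=24
Step 9: prey: 7+3-5=5; pred: 24+1-7=18
Max prey = 57 at step 2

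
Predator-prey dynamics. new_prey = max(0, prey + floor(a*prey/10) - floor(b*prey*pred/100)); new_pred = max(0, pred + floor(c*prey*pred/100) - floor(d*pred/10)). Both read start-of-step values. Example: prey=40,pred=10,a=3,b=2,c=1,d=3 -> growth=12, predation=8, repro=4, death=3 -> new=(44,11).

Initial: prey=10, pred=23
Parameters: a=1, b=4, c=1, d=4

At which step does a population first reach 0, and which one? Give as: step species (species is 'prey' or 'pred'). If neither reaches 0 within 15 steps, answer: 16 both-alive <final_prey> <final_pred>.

Answer: 16 both-alive 1 2

Derivation:
Step 1: prey: 10+1-9=2; pred: 23+2-9=16
Step 2: prey: 2+0-1=1; pred: 16+0-6=10
Step 3: prey: 1+0-0=1; pred: 10+0-4=6
Step 4: prey: 1+0-0=1; pred: 6+0-2=4
Step 5: prey: 1+0-0=1; pred: 4+0-1=3
Step 6: prey: 1+0-0=1; pred: 3+0-1=2
Step 7: prey: 1+0-0=1; pred: 2+0-0=2
Steps 8-15: state stable at prey=1, pred=2 (no change)
No extinction within 15 steps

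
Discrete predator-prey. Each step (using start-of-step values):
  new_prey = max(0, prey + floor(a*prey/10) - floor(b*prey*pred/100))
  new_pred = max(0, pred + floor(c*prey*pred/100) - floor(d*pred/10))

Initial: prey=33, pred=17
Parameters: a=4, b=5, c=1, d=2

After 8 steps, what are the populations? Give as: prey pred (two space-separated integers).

Step 1: prey: 33+13-28=18; pred: 17+5-3=19
Step 2: prey: 18+7-17=8; pred: 19+3-3=19
Step 3: prey: 8+3-7=4; pred: 19+1-3=17
Step 4: prey: 4+1-3=2; pred: 17+0-3=14
Step 5: prey: 2+0-1=1; pred: 14+0-2=12
Step 6: prey: 1+0-0=1; pred: 12+0-2=10
Step 7: prey: 1+0-0=1; pred: 10+0-2=8
Step 8: prey: 1+0-0=1; pred: 8+0-1=7

Answer: 1 7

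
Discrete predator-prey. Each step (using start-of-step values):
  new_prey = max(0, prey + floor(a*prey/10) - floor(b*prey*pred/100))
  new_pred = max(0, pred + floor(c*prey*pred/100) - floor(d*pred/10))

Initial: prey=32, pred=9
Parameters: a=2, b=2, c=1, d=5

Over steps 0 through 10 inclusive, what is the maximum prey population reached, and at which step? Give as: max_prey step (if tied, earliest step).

Answer: 90 10

Derivation:
Step 1: prey: 32+6-5=33; pred: 9+2-4=7
Step 2: prey: 33+6-4=35; pred: 7+2-3=6
Step 3: prey: 35+7-4=38; pred: 6+2-3=5
Step 4: prey: 38+7-3=42; pred: 5+1-2=4
Step 5: prey: 42+8-3=47; pred: 4+1-2=3
Step 6: prey: 47+9-2=54; pred: 3+1-1=3
Step 7: prey: 54+10-3=61; pred: 3+1-1=3
Step 8: prey: 61+12-3=70; pred: 3+1-1=3
Step 9: prey: 70+14-4=80; pred: 3+2-1=4
Step 10: prey: 80+16-6=90; pred: 4+3-2=5
Max prey = 90 at step 10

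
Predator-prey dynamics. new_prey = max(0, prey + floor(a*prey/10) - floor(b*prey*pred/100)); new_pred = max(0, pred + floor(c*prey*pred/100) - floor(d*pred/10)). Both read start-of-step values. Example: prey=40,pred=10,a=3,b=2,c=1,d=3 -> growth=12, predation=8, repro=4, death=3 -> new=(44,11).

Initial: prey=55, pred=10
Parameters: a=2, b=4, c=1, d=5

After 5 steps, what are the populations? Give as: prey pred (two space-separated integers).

Answer: 26 4

Derivation:
Step 1: prey: 55+11-22=44; pred: 10+5-5=10
Step 2: prey: 44+8-17=35; pred: 10+4-5=9
Step 3: prey: 35+7-12=30; pred: 9+3-4=8
Step 4: prey: 30+6-9=27; pred: 8+2-4=6
Step 5: prey: 27+5-6=26; pred: 6+1-3=4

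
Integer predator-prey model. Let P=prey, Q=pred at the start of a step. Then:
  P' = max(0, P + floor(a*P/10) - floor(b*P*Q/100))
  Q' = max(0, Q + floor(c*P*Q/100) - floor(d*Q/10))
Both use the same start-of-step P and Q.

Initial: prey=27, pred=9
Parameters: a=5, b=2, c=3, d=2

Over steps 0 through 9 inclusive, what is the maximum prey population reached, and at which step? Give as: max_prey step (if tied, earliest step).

Answer: 44 2

Derivation:
Step 1: prey: 27+13-4=36; pred: 9+7-1=15
Step 2: prey: 36+18-10=44; pred: 15+16-3=28
Step 3: prey: 44+22-24=42; pred: 28+36-5=59
Step 4: prey: 42+21-49=14; pred: 59+74-11=122
Step 5: prey: 14+7-34=0; pred: 122+51-24=149
Step 6: prey: 0+0-0=0; pred: 149+0-29=120
Step 7: prey: 0+0-0=0; pred: 120+0-24=96
Step 8: prey: 0+0-0=0; pred: 96+0-19=77
Step 9: prey: 0+0-0=0; pred: 77+0-15=62
Max prey = 44 at step 2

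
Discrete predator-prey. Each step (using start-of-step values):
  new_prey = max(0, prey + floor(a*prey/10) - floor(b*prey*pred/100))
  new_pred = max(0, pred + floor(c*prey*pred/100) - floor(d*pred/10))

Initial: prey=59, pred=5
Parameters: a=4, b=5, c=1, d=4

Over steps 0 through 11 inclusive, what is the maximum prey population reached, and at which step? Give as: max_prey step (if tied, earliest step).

Answer: 86 3

Derivation:
Step 1: prey: 59+23-14=68; pred: 5+2-2=5
Step 2: prey: 68+27-17=78; pred: 5+3-2=6
Step 3: prey: 78+31-23=86; pred: 6+4-2=8
Step 4: prey: 86+34-34=86; pred: 8+6-3=11
Step 5: prey: 86+34-47=73; pred: 11+9-4=16
Step 6: prey: 73+29-58=44; pred: 16+11-6=21
Step 7: prey: 44+17-46=15; pred: 21+9-8=22
Step 8: prey: 15+6-16=5; pred: 22+3-8=17
Step 9: prey: 5+2-4=3; pred: 17+0-6=11
Step 10: prey: 3+1-1=3; pred: 11+0-4=7
Step 11: prey: 3+1-1=3; pred: 7+0-2=5
Max prey = 86 at step 3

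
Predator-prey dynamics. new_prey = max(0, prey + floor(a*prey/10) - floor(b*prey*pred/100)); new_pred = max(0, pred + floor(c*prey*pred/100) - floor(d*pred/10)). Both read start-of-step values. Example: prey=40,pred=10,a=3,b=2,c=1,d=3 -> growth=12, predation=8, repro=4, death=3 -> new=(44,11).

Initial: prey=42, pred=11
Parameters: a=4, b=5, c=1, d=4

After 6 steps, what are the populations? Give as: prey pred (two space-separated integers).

Answer: 27 6

Derivation:
Step 1: prey: 42+16-23=35; pred: 11+4-4=11
Step 2: prey: 35+14-19=30; pred: 11+3-4=10
Step 3: prey: 30+12-15=27; pred: 10+3-4=9
Step 4: prey: 27+10-12=25; pred: 9+2-3=8
Step 5: prey: 25+10-10=25; pred: 8+2-3=7
Step 6: prey: 25+10-8=27; pred: 7+1-2=6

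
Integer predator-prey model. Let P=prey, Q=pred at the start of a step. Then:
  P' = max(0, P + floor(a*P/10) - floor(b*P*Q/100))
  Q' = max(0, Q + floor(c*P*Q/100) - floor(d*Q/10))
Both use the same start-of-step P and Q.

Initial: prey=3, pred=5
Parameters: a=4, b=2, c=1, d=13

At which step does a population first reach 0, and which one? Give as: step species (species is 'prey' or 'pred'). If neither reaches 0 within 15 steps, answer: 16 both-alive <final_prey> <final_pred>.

Step 1: prey: 3+1-0=4; pred: 5+0-6=0
First extinction: pred at step 1

Answer: 1 pred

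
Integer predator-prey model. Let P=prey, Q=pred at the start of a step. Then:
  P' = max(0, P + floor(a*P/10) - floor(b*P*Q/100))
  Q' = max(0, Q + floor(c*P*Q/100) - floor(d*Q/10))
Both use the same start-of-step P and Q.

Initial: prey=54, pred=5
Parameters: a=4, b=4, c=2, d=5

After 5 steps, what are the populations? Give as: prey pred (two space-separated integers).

Answer: 0 41

Derivation:
Step 1: prey: 54+21-10=65; pred: 5+5-2=8
Step 2: prey: 65+26-20=71; pred: 8+10-4=14
Step 3: prey: 71+28-39=60; pred: 14+19-7=26
Step 4: prey: 60+24-62=22; pred: 26+31-13=44
Step 5: prey: 22+8-38=0; pred: 44+19-22=41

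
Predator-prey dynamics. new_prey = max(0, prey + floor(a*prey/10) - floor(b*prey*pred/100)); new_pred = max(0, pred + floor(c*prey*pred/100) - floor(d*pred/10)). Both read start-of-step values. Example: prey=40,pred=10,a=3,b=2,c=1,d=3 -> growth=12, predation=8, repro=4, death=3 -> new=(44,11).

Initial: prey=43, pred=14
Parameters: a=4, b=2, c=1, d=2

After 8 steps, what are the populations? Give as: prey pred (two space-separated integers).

Answer: 3 36

Derivation:
Step 1: prey: 43+17-12=48; pred: 14+6-2=18
Step 2: prey: 48+19-17=50; pred: 18+8-3=23
Step 3: prey: 50+20-23=47; pred: 23+11-4=30
Step 4: prey: 47+18-28=37; pred: 30+14-6=38
Step 5: prey: 37+14-28=23; pred: 38+14-7=45
Step 6: prey: 23+9-20=12; pred: 45+10-9=46
Step 7: prey: 12+4-11=5; pred: 46+5-9=42
Step 8: prey: 5+2-4=3; pred: 42+2-8=36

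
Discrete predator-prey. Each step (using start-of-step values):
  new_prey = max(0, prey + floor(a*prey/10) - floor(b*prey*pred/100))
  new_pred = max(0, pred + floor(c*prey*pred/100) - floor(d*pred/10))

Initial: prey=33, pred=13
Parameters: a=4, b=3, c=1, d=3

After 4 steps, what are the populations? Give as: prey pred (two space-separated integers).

Step 1: prey: 33+13-12=34; pred: 13+4-3=14
Step 2: prey: 34+13-14=33; pred: 14+4-4=14
Step 3: prey: 33+13-13=33; pred: 14+4-4=14
Step 4: prey: 33+13-13=33; pred: 14+4-4=14

Answer: 33 14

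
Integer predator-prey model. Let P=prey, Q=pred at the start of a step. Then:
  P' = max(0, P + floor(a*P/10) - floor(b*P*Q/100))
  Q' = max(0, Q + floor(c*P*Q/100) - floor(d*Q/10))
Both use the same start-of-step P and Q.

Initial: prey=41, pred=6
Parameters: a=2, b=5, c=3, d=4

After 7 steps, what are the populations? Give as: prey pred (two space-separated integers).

Step 1: prey: 41+8-12=37; pred: 6+7-2=11
Step 2: prey: 37+7-20=24; pred: 11+12-4=19
Step 3: prey: 24+4-22=6; pred: 19+13-7=25
Step 4: prey: 6+1-7=0; pred: 25+4-10=19
Step 5: prey: 0+0-0=0; pred: 19+0-7=12
Step 6: prey: 0+0-0=0; pred: 12+0-4=8
Step 7: prey: 0+0-0=0; pred: 8+0-3=5

Answer: 0 5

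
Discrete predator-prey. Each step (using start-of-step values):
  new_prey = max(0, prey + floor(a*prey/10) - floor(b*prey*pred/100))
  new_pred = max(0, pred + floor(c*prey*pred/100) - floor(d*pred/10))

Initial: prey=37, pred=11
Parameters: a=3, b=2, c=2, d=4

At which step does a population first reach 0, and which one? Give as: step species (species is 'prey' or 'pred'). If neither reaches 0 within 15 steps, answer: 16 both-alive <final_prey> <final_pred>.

Answer: 16 both-alive 2 2

Derivation:
Step 1: prey: 37+11-8=40; pred: 11+8-4=15
Step 2: prey: 40+12-12=40; pred: 15+12-6=21
Step 3: prey: 40+12-16=36; pred: 21+16-8=29
Step 4: prey: 36+10-20=26; pred: 29+20-11=38
Step 5: prey: 26+7-19=14; pred: 38+19-15=42
Step 6: prey: 14+4-11=7; pred: 42+11-16=37
Step 7: prey: 7+2-5=4; pred: 37+5-14=28
Step 8: prey: 4+1-2=3; pred: 28+2-11=19
Step 9: prey: 3+0-1=2; pred: 19+1-7=13
Step 10: prey: 2+0-0=2; pred: 13+0-5=8
Step 11: prey: 2+0-0=2; pred: 8+0-3=5
Step 12: prey: 2+0-0=2; pred: 5+0-2=3
Step 13: prey: 2+0-0=2; pred: 3+0-1=2
Step 14: prey: 2+0-0=2; pred: 2+0-0=2
Steps 15-15: state stable at prey=2, pred=2 (no change)
No extinction within 15 steps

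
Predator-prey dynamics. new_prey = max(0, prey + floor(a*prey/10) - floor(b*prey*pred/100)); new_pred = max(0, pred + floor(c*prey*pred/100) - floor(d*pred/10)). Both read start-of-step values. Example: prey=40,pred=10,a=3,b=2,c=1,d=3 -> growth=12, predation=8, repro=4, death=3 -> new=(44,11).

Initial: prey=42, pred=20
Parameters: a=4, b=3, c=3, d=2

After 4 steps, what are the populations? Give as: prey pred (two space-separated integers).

Answer: 0 58

Derivation:
Step 1: prey: 42+16-25=33; pred: 20+25-4=41
Step 2: prey: 33+13-40=6; pred: 41+40-8=73
Step 3: prey: 6+2-13=0; pred: 73+13-14=72
Step 4: prey: 0+0-0=0; pred: 72+0-14=58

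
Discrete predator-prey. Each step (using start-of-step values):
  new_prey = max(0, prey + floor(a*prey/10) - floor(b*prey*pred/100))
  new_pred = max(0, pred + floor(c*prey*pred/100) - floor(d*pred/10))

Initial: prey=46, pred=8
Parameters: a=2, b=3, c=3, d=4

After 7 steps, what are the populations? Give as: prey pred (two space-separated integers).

Step 1: prey: 46+9-11=44; pred: 8+11-3=16
Step 2: prey: 44+8-21=31; pred: 16+21-6=31
Step 3: prey: 31+6-28=9; pred: 31+28-12=47
Step 4: prey: 9+1-12=0; pred: 47+12-18=41
Step 5: prey: 0+0-0=0; pred: 41+0-16=25
Step 6: prey: 0+0-0=0; pred: 25+0-10=15
Step 7: prey: 0+0-0=0; pred: 15+0-6=9

Answer: 0 9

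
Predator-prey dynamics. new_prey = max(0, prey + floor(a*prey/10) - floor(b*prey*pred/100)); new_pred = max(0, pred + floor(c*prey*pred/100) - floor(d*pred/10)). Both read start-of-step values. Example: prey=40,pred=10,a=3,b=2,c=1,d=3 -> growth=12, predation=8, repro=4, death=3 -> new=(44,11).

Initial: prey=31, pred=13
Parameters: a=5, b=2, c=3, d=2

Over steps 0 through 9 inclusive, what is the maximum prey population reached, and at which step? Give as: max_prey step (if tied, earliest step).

Answer: 40 2

Derivation:
Step 1: prey: 31+15-8=38; pred: 13+12-2=23
Step 2: prey: 38+19-17=40; pred: 23+26-4=45
Step 3: prey: 40+20-36=24; pred: 45+54-9=90
Step 4: prey: 24+12-43=0; pred: 90+64-18=136
Step 5: prey: 0+0-0=0; pred: 136+0-27=109
Step 6: prey: 0+0-0=0; pred: 109+0-21=88
Step 7: prey: 0+0-0=0; pred: 88+0-17=71
Step 8: prey: 0+0-0=0; pred: 71+0-14=57
Step 9: prey: 0+0-0=0; pred: 57+0-11=46
Max prey = 40 at step 2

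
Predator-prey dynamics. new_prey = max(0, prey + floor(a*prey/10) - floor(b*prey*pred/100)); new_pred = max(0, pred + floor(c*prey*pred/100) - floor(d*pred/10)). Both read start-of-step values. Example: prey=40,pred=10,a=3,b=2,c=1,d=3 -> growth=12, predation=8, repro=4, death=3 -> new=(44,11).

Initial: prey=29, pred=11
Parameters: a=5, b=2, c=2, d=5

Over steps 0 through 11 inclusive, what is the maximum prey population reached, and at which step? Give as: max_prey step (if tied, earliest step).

Step 1: prey: 29+14-6=37; pred: 11+6-5=12
Step 2: prey: 37+18-8=47; pred: 12+8-6=14
Step 3: prey: 47+23-13=57; pred: 14+13-7=20
Step 4: prey: 57+28-22=63; pred: 20+22-10=32
Step 5: prey: 63+31-40=54; pred: 32+40-16=56
Step 6: prey: 54+27-60=21; pred: 56+60-28=88
Step 7: prey: 21+10-36=0; pred: 88+36-44=80
Step 8: prey: 0+0-0=0; pred: 80+0-40=40
Step 9: prey: 0+0-0=0; pred: 40+0-20=20
Step 10: prey: 0+0-0=0; pred: 20+0-10=10
Step 11: prey: 0+0-0=0; pred: 10+0-5=5
Max prey = 63 at step 4

Answer: 63 4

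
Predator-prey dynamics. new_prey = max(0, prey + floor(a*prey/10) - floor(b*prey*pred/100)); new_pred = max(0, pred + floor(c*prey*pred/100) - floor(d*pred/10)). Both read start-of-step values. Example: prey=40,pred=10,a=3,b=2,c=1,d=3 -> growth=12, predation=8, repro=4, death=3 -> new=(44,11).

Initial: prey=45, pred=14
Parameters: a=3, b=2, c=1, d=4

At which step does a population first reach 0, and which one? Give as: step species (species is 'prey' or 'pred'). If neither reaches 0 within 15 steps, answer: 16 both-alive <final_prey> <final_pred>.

Step 1: prey: 45+13-12=46; pred: 14+6-5=15
Step 2: prey: 46+13-13=46; pred: 15+6-6=15
Steps 3-15: state stable at prey=46, pred=15 (no change)
No extinction within 15 steps

Answer: 16 both-alive 46 15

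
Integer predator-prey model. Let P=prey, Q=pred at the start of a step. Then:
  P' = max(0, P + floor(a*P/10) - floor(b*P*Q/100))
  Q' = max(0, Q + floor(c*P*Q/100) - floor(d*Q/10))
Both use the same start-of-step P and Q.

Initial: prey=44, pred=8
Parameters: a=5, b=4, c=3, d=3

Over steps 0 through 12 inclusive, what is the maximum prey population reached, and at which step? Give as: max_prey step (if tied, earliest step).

Step 1: prey: 44+22-14=52; pred: 8+10-2=16
Step 2: prey: 52+26-33=45; pred: 16+24-4=36
Step 3: prey: 45+22-64=3; pred: 36+48-10=74
Step 4: prey: 3+1-8=0; pred: 74+6-22=58
Step 5: prey: 0+0-0=0; pred: 58+0-17=41
Step 6: prey: 0+0-0=0; pred: 41+0-12=29
Step 7: prey: 0+0-0=0; pred: 29+0-8=21
Step 8: prey: 0+0-0=0; pred: 21+0-6=15
Step 9: prey: 0+0-0=0; pred: 15+0-4=11
Step 10: prey: 0+0-0=0; pred: 11+0-3=8
Step 11: prey: 0+0-0=0; pred: 8+0-2=6
Step 12: prey: 0+0-0=0; pred: 6+0-1=5
Max prey = 52 at step 1

Answer: 52 1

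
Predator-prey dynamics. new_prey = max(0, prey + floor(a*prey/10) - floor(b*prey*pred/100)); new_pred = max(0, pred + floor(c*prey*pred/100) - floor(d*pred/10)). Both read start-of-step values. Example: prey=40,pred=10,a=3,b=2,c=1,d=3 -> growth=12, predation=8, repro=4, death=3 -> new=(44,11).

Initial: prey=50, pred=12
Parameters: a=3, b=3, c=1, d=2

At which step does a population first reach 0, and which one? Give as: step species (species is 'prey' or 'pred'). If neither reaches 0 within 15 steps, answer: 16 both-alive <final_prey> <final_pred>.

Answer: 16 both-alive 2 5

Derivation:
Step 1: prey: 50+15-18=47; pred: 12+6-2=16
Step 2: prey: 47+14-22=39; pred: 16+7-3=20
Step 3: prey: 39+11-23=27; pred: 20+7-4=23
Step 4: prey: 27+8-18=17; pred: 23+6-4=25
Step 5: prey: 17+5-12=10; pred: 25+4-5=24
Step 6: prey: 10+3-7=6; pred: 24+2-4=22
Step 7: prey: 6+1-3=4; pred: 22+1-4=19
Step 8: prey: 4+1-2=3; pred: 19+0-3=16
Step 9: prey: 3+0-1=2; pred: 16+0-3=13
Step 10: prey: 2+0-0=2; pred: 13+0-2=11
Step 11: prey: 2+0-0=2; pred: 11+0-2=9
Step 12: prey: 2+0-0=2; pred: 9+0-1=8
Step 13: prey: 2+0-0=2; pred: 8+0-1=7
Step 14: prey: 2+0-0=2; pred: 7+0-1=6
Step 15: prey: 2+0-0=2; pred: 6+0-1=5
No extinction within 15 steps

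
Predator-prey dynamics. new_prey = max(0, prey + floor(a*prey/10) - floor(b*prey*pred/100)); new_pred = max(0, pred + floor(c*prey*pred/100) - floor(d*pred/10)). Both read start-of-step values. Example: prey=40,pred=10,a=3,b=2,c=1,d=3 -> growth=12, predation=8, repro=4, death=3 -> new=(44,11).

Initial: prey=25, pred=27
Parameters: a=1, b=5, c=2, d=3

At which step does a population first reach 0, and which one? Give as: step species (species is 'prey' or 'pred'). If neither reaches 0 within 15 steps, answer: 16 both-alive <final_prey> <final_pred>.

Answer: 1 prey

Derivation:
Step 1: prey: 25+2-33=0; pred: 27+13-8=32
First extinction: prey at step 1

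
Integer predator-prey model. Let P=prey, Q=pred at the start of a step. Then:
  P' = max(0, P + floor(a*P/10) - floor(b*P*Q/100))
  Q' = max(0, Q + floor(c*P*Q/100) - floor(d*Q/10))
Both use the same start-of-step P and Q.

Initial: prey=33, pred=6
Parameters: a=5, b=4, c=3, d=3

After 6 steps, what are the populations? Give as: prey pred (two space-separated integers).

Answer: 0 35

Derivation:
Step 1: prey: 33+16-7=42; pred: 6+5-1=10
Step 2: prey: 42+21-16=47; pred: 10+12-3=19
Step 3: prey: 47+23-35=35; pred: 19+26-5=40
Step 4: prey: 35+17-56=0; pred: 40+42-12=70
Step 5: prey: 0+0-0=0; pred: 70+0-21=49
Step 6: prey: 0+0-0=0; pred: 49+0-14=35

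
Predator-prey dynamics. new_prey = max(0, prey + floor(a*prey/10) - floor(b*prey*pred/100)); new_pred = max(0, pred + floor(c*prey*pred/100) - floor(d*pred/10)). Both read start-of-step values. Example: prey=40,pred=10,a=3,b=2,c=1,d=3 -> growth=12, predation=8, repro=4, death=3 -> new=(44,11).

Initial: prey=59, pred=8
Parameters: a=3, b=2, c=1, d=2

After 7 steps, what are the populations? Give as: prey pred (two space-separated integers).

Step 1: prey: 59+17-9=67; pred: 8+4-1=11
Step 2: prey: 67+20-14=73; pred: 11+7-2=16
Step 3: prey: 73+21-23=71; pred: 16+11-3=24
Step 4: prey: 71+21-34=58; pred: 24+17-4=37
Step 5: prey: 58+17-42=33; pred: 37+21-7=51
Step 6: prey: 33+9-33=9; pred: 51+16-10=57
Step 7: prey: 9+2-10=1; pred: 57+5-11=51

Answer: 1 51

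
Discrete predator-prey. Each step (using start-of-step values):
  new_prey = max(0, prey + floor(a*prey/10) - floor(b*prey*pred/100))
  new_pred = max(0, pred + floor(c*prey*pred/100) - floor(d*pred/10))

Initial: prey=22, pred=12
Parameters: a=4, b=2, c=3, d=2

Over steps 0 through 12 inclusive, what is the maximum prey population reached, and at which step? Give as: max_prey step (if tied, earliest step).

Step 1: prey: 22+8-5=25; pred: 12+7-2=17
Step 2: prey: 25+10-8=27; pred: 17+12-3=26
Step 3: prey: 27+10-14=23; pred: 26+21-5=42
Step 4: prey: 23+9-19=13; pred: 42+28-8=62
Step 5: prey: 13+5-16=2; pred: 62+24-12=74
Step 6: prey: 2+0-2=0; pred: 74+4-14=64
Step 7: prey: 0+0-0=0; pred: 64+0-12=52
Step 8: prey: 0+0-0=0; pred: 52+0-10=42
Step 9: prey: 0+0-0=0; pred: 42+0-8=34
Step 10: prey: 0+0-0=0; pred: 34+0-6=28
Step 11: prey: 0+0-0=0; pred: 28+0-5=23
Step 12: prey: 0+0-0=0; pred: 23+0-4=19
Max prey = 27 at step 2

Answer: 27 2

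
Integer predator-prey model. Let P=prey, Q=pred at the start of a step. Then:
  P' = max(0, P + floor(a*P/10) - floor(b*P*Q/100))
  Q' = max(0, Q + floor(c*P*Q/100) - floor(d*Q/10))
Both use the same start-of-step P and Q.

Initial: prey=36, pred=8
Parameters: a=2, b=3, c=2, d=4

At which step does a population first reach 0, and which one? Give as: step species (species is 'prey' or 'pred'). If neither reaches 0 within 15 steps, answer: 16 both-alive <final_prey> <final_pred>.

Answer: 16 both-alive 14 2

Derivation:
Step 1: prey: 36+7-8=35; pred: 8+5-3=10
Step 2: prey: 35+7-10=32; pred: 10+7-4=13
Step 3: prey: 32+6-12=26; pred: 13+8-5=16
Step 4: prey: 26+5-12=19; pred: 16+8-6=18
Step 5: prey: 19+3-10=12; pred: 18+6-7=17
Step 6: prey: 12+2-6=8; pred: 17+4-6=15
Step 7: prey: 8+1-3=6; pred: 15+2-6=11
Step 8: prey: 6+1-1=6; pred: 11+1-4=8
Step 9: prey: 6+1-1=6; pred: 8+0-3=5
Step 10: prey: 6+1-0=7; pred: 5+0-2=3
Step 11: prey: 7+1-0=8; pred: 3+0-1=2
Step 12: prey: 8+1-0=9; pred: 2+0-0=2
Step 13: prey: 9+1-0=10; pred: 2+0-0=2
Step 14: prey: 10+2-0=12; pred: 2+0-0=2
Step 15: prey: 12+2-0=14; pred: 2+0-0=2
No extinction within 15 steps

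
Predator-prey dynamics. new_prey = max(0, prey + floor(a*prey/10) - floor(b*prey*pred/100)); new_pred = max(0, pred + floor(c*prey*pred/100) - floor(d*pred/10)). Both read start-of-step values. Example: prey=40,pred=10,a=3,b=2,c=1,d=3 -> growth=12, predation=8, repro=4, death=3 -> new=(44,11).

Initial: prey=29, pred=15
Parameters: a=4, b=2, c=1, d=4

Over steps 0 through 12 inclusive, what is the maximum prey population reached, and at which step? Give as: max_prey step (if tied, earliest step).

Step 1: prey: 29+11-8=32; pred: 15+4-6=13
Step 2: prey: 32+12-8=36; pred: 13+4-5=12
Step 3: prey: 36+14-8=42; pred: 12+4-4=12
Step 4: prey: 42+16-10=48; pred: 12+5-4=13
Step 5: prey: 48+19-12=55; pred: 13+6-5=14
Step 6: prey: 55+22-15=62; pred: 14+7-5=16
Step 7: prey: 62+24-19=67; pred: 16+9-6=19
Step 8: prey: 67+26-25=68; pred: 19+12-7=24
Step 9: prey: 68+27-32=63; pred: 24+16-9=31
Step 10: prey: 63+25-39=49; pred: 31+19-12=38
Step 11: prey: 49+19-37=31; pred: 38+18-15=41
Step 12: prey: 31+12-25=18; pred: 41+12-16=37
Max prey = 68 at step 8

Answer: 68 8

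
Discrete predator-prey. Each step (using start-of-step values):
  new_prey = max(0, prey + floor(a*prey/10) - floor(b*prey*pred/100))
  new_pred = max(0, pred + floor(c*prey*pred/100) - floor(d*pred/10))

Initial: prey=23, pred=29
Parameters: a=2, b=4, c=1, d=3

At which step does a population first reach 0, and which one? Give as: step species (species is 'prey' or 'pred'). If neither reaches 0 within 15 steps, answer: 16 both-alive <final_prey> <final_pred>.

Answer: 2 prey

Derivation:
Step 1: prey: 23+4-26=1; pred: 29+6-8=27
Step 2: prey: 1+0-1=0; pred: 27+0-8=19
First extinction: prey at step 2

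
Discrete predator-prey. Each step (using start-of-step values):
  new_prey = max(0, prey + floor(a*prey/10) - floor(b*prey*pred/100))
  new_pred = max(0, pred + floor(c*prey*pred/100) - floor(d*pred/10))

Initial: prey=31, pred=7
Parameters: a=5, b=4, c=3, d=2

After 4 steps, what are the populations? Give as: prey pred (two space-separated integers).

Answer: 0 67

Derivation:
Step 1: prey: 31+15-8=38; pred: 7+6-1=12
Step 2: prey: 38+19-18=39; pred: 12+13-2=23
Step 3: prey: 39+19-35=23; pred: 23+26-4=45
Step 4: prey: 23+11-41=0; pred: 45+31-9=67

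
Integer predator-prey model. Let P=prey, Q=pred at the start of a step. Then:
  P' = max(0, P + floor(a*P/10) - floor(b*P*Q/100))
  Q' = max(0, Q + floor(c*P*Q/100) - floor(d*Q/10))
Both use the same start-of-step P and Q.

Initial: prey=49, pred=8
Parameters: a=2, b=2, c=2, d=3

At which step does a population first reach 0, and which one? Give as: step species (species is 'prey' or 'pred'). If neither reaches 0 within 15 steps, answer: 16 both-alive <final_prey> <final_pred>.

Answer: 6 prey

Derivation:
Step 1: prey: 49+9-7=51; pred: 8+7-2=13
Step 2: prey: 51+10-13=48; pred: 13+13-3=23
Step 3: prey: 48+9-22=35; pred: 23+22-6=39
Step 4: prey: 35+7-27=15; pred: 39+27-11=55
Step 5: prey: 15+3-16=2; pred: 55+16-16=55
Step 6: prey: 2+0-2=0; pred: 55+2-16=41
First extinction: prey at step 6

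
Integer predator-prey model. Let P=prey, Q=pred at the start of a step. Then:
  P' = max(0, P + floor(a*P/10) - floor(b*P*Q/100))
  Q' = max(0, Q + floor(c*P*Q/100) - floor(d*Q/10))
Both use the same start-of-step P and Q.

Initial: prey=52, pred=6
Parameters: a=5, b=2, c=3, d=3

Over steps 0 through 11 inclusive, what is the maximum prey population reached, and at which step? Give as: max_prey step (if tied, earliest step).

Answer: 88 2

Derivation:
Step 1: prey: 52+26-6=72; pred: 6+9-1=14
Step 2: prey: 72+36-20=88; pred: 14+30-4=40
Step 3: prey: 88+44-70=62; pred: 40+105-12=133
Step 4: prey: 62+31-164=0; pred: 133+247-39=341
Step 5: prey: 0+0-0=0; pred: 341+0-102=239
Step 6: prey: 0+0-0=0; pred: 239+0-71=168
Step 7: prey: 0+0-0=0; pred: 168+0-50=118
Step 8: prey: 0+0-0=0; pred: 118+0-35=83
Step 9: prey: 0+0-0=0; pred: 83+0-24=59
Step 10: prey: 0+0-0=0; pred: 59+0-17=42
Step 11: prey: 0+0-0=0; pred: 42+0-12=30
Max prey = 88 at step 2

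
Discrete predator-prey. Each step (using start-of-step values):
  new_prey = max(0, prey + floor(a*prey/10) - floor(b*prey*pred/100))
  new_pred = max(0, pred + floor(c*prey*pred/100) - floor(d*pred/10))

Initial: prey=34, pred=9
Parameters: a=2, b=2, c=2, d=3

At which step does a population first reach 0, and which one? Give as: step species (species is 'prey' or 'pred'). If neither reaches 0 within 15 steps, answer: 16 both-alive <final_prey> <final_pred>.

Answer: 16 both-alive 2 3

Derivation:
Step 1: prey: 34+6-6=34; pred: 9+6-2=13
Step 2: prey: 34+6-8=32; pred: 13+8-3=18
Step 3: prey: 32+6-11=27; pred: 18+11-5=24
Step 4: prey: 27+5-12=20; pred: 24+12-7=29
Step 5: prey: 20+4-11=13; pred: 29+11-8=32
Step 6: prey: 13+2-8=7; pred: 32+8-9=31
Step 7: prey: 7+1-4=4; pred: 31+4-9=26
Step 8: prey: 4+0-2=2; pred: 26+2-7=21
Step 9: prey: 2+0-0=2; pred: 21+0-6=15
Step 10: prey: 2+0-0=2; pred: 15+0-4=11
Step 11: prey: 2+0-0=2; pred: 11+0-3=8
Step 12: prey: 2+0-0=2; pred: 8+0-2=6
Step 13: prey: 2+0-0=2; pred: 6+0-1=5
Step 14: prey: 2+0-0=2; pred: 5+0-1=4
Step 15: prey: 2+0-0=2; pred: 4+0-1=3
No extinction within 15 steps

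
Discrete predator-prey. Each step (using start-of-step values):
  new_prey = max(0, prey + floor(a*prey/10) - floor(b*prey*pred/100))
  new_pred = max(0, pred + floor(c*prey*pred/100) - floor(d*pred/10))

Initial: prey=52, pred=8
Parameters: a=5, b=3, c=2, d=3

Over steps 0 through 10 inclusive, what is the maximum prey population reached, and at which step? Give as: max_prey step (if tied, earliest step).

Step 1: prey: 52+26-12=66; pred: 8+8-2=14
Step 2: prey: 66+33-27=72; pred: 14+18-4=28
Step 3: prey: 72+36-60=48; pred: 28+40-8=60
Step 4: prey: 48+24-86=0; pred: 60+57-18=99
Step 5: prey: 0+0-0=0; pred: 99+0-29=70
Step 6: prey: 0+0-0=0; pred: 70+0-21=49
Step 7: prey: 0+0-0=0; pred: 49+0-14=35
Step 8: prey: 0+0-0=0; pred: 35+0-10=25
Step 9: prey: 0+0-0=0; pred: 25+0-7=18
Step 10: prey: 0+0-0=0; pred: 18+0-5=13
Max prey = 72 at step 2

Answer: 72 2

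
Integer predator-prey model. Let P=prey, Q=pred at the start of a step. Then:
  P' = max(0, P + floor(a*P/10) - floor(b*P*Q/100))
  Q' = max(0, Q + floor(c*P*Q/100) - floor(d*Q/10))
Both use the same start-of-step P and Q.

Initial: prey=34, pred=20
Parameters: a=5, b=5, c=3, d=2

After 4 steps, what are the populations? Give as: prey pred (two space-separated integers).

Step 1: prey: 34+17-34=17; pred: 20+20-4=36
Step 2: prey: 17+8-30=0; pred: 36+18-7=47
Step 3: prey: 0+0-0=0; pred: 47+0-9=38
Step 4: prey: 0+0-0=0; pred: 38+0-7=31

Answer: 0 31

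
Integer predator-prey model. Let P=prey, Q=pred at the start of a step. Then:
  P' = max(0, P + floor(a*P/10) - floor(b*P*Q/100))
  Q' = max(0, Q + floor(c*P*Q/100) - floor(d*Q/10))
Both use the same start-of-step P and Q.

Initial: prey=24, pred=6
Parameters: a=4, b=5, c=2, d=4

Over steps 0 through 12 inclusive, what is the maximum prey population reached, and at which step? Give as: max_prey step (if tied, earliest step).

Step 1: prey: 24+9-7=26; pred: 6+2-2=6
Step 2: prey: 26+10-7=29; pred: 6+3-2=7
Step 3: prey: 29+11-10=30; pred: 7+4-2=9
Step 4: prey: 30+12-13=29; pred: 9+5-3=11
Step 5: prey: 29+11-15=25; pred: 11+6-4=13
Step 6: prey: 25+10-16=19; pred: 13+6-5=14
Step 7: prey: 19+7-13=13; pred: 14+5-5=14
Step 8: prey: 13+5-9=9; pred: 14+3-5=12
Step 9: prey: 9+3-5=7; pred: 12+2-4=10
Step 10: prey: 7+2-3=6; pred: 10+1-4=7
Step 11: prey: 6+2-2=6; pred: 7+0-2=5
Step 12: prey: 6+2-1=7; pred: 5+0-2=3
Max prey = 30 at step 3

Answer: 30 3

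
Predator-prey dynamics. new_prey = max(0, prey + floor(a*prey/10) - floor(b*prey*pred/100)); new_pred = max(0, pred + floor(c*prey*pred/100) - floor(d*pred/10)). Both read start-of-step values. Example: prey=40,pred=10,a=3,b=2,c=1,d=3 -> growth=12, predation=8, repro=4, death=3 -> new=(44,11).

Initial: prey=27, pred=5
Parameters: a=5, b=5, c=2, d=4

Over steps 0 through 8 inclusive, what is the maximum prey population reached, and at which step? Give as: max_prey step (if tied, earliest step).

Step 1: prey: 27+13-6=34; pred: 5+2-2=5
Step 2: prey: 34+17-8=43; pred: 5+3-2=6
Step 3: prey: 43+21-12=52; pred: 6+5-2=9
Step 4: prey: 52+26-23=55; pred: 9+9-3=15
Step 5: prey: 55+27-41=41; pred: 15+16-6=25
Step 6: prey: 41+20-51=10; pred: 25+20-10=35
Step 7: prey: 10+5-17=0; pred: 35+7-14=28
Step 8: prey: 0+0-0=0; pred: 28+0-11=17
Max prey = 55 at step 4

Answer: 55 4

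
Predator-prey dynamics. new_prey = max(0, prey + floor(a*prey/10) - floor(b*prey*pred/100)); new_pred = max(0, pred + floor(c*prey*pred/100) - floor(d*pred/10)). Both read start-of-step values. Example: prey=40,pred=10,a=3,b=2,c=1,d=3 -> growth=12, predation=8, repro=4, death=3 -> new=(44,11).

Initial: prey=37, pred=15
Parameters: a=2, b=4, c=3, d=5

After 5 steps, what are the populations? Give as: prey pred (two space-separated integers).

Step 1: prey: 37+7-22=22; pred: 15+16-7=24
Step 2: prey: 22+4-21=5; pred: 24+15-12=27
Step 3: prey: 5+1-5=1; pred: 27+4-13=18
Step 4: prey: 1+0-0=1; pred: 18+0-9=9
Step 5: prey: 1+0-0=1; pred: 9+0-4=5

Answer: 1 5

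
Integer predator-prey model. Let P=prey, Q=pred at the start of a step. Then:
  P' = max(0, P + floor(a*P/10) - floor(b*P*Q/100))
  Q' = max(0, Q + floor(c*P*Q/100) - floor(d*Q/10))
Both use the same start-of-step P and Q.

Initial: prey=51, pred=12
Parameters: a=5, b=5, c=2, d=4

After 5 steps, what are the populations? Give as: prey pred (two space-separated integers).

Step 1: prey: 51+25-30=46; pred: 12+12-4=20
Step 2: prey: 46+23-46=23; pred: 20+18-8=30
Step 3: prey: 23+11-34=0; pred: 30+13-12=31
Step 4: prey: 0+0-0=0; pred: 31+0-12=19
Step 5: prey: 0+0-0=0; pred: 19+0-7=12

Answer: 0 12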